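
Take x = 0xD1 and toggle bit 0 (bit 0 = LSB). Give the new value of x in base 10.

x = 00011010001
bit 0 is currently 1; toggle it via x ^ (1 << 0) = x ^ 1
→ 00011010000 = 208

208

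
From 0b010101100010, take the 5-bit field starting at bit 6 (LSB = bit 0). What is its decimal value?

21

v = 010101100010
Shift right by 6: 010101
Mask low 5 bits: 10101 = 21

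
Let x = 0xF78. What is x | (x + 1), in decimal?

3961

x = 111101111000 = 3960
x + 1 = 111101111001
OR    = 111101111001 = 3961
(x | (x + 1) sets the lowest cleared bit.)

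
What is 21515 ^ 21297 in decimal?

1850

21515 = 101010000001011
21297 = 101001100110001
XOR → 000011100111010 = 1850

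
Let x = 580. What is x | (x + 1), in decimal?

x = 1001000100 = 580
x + 1 = 1001000101
OR    = 1001000101 = 581
(x | (x + 1) sets the lowest cleared bit.)

581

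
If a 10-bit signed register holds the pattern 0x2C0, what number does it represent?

-320

pattern = 1011000000 (MSB is 1 ⇒ negative)
Invert: 0100111111, add 1 → 0101000000 = 320, so the value is -320.
(Equivalently: 704 - 2^10 = 704 - 1024 = -320.)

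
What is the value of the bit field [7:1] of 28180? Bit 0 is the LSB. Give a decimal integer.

v = 110111000010100
Shift right by 1: 11011100001010
Mask low 7 bits: 0001010 = 10

10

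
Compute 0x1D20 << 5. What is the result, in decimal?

238592

0x1D20 = 000001110100100000
shift left by 5 → 111010010000000000 = 238592
(equivalently, 7456 × 2^5 = 7456 × 32)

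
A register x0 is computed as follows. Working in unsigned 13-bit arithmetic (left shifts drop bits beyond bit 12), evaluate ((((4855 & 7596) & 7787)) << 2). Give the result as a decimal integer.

128

4855 = 1001011110111
7596 = 1110110101100
→ & → 1000010100100 = 4260
7787 = 1111001101011
→ & → 1000000100000 = 4128
→ << 2 (mod 2^13) → 0000010000000 = 128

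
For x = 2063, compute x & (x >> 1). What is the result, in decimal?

x = 100000001111 = 2063
x>>1 = 010000000111
AND  = 000000000111 = 7
(x & (x >> 1) has a 1 wherever x has two consecutive 1 bits.)

7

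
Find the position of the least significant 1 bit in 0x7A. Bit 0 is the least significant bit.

1

0x7A = 1111010
Trailing zeros: 1, so the lowest set bit is bit 1 (value 2).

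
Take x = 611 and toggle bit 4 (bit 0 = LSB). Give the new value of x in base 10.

x = 1001100011
bit 4 is currently 0; toggle it via x ^ (1 << 4) = x ^ 16
→ 1001110011 = 627

627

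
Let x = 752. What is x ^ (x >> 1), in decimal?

904

x = 1011110000 = 752
x>>1 = 0101111000
XOR  = 1110001000 = 904
(x ^ (x >> 1) gives the standard binary-reflected Gray code of x.)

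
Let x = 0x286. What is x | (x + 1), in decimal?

x = 1010000110 = 646
x + 1 = 1010000111
OR    = 1010000111 = 647
(x | (x + 1) sets the lowest cleared bit.)

647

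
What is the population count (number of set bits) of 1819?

7

1819 = 11100011011
Count the 1s: 1 + 1 + 1 + 1 + 1 + 1 + 1 = 7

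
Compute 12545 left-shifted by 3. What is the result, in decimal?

12545 = 00011000100000001
shift left by 3 → 11000100000001000 = 100360
(equivalently, 12545 × 2^3 = 12545 × 8)

100360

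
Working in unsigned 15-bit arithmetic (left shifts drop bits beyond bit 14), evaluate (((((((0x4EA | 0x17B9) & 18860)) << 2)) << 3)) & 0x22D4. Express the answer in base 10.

0x4EA = 000010011101010
0x17B9 = 001011110111001
→ | → 001011111111011 = 6139
18860 = 100100110101100
→ & → 000000110101000 = 424
→ << 2 (mod 2^15) → 000011010100000 = 1696
→ << 3 (mod 2^15) → 011010100000000 = 13568
0x22D4 = 010001011010100
→ & → 010000000000000 = 8192

8192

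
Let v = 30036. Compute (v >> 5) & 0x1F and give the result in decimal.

v = 111010101010100
Shift right by 5: 1110101010
Mask low 5 bits: 01010 = 10

10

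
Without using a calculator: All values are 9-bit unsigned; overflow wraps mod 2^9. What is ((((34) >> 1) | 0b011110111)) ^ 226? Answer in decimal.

34 = 000100010
→ >> 1 → 000010001 = 17
0b011110111 = 011110111
→ | → 011110111 = 247
226 = 011100010
→ ^ → 000010101 = 21

21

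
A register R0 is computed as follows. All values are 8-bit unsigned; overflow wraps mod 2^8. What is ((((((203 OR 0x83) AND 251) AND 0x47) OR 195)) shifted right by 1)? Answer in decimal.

97

203 = 11001011
0x83 = 10000011
→ OR → 11001011 = 203
251 = 11111011
→ AND → 11001011 = 203
0x47 = 01000111
→ AND → 01000011 = 67
195 = 11000011
→ OR → 11000011 = 195
→ shifted right by 1 → 01100001 = 97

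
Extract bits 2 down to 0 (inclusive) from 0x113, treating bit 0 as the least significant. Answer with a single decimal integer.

3

v = 000100010011
Shift right by 0: 000100010011
Mask low 3 bits: 011 = 3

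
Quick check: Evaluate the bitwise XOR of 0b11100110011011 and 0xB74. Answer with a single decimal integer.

13039

a = 11100110011011
0xB74 = 00101101110100
XOR → 11001011101111 = 13039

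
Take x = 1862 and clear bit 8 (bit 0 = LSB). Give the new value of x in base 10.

x = 11101000110
bit 8 is currently 1; clear it via x & ~(1 << 8) = x & ~256
→ 11001000110 = 1606

1606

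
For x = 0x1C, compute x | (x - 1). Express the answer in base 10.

x = 11100 = 28
x - 1 = 11011
OR    = 11111 = 31
(x | (x - 1) sets all bits below the lowest set bit.)

31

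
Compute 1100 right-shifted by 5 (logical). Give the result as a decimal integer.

1100 = 10001001100
shift right by 5 → 00000100010 = 34
(equivalently, floor(1100 / 32))

34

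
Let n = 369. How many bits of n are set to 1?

369 = 101110001
Count the 1s: 1 + 1 + 1 + 1 + 1 = 5

5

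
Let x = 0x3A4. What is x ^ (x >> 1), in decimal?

x = 1110100100 = 932
x>>1 = 0111010010
XOR  = 1001110110 = 630
(x ^ (x >> 1) gives the standard binary-reflected Gray code of x.)

630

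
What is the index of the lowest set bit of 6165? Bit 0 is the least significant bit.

0

6165 = 1100000010101
Trailing zeros: 0, so the lowest set bit is bit 0 (value 1).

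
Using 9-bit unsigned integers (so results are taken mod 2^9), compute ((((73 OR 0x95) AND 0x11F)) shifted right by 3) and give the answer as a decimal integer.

3

73 = 001001001
0x95 = 010010101
→ OR → 011011101 = 221
0x11F = 100011111
→ AND → 000011101 = 29
→ shifted right by 3 → 000000011 = 3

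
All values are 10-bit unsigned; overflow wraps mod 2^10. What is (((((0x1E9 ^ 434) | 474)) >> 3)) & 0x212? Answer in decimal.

18

0x1E9 = 0111101001
434 = 0110110010
→ ^ → 0001011011 = 91
474 = 0111011010
→ | → 0111011011 = 475
→ >> 3 → 0000111011 = 59
0x212 = 1000010010
→ & → 0000010010 = 18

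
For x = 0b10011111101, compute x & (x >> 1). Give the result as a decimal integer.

x = 10011111101 = 1277
x>>1 = 01001111110
AND  = 00001111100 = 124
(x & (x >> 1) has a 1 wherever x has two consecutive 1 bits.)

124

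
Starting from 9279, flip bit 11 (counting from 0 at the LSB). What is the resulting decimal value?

x = 010010000111111
bit 11 is currently 0; toggle it via x ^ (1 << 11) = x ^ 2048
→ 010110000111111 = 11327

11327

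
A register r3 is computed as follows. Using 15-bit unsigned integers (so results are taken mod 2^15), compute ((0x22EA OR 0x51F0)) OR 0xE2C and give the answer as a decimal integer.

0x22EA = 010001011101010
0x51F0 = 101000111110000
→ OR → 111001111111010 = 29690
0xE2C = 000111000101100
→ OR → 111111111111110 = 32766

32766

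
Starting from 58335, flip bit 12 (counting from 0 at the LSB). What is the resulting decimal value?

x = 1110001111011111
bit 12 is currently 0; toggle it via x ^ (1 << 12) = x ^ 4096
→ 1111001111011111 = 62431

62431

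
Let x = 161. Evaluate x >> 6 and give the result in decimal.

161 = 10100001
shift right by 6 → 00000010 = 2
(equivalently, floor(161 / 64))

2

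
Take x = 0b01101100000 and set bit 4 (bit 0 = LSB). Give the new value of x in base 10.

x = 01101100000
bit 4 is currently 0; set it via x | (1 << 4) = x | 16
→ 01101110000 = 880

880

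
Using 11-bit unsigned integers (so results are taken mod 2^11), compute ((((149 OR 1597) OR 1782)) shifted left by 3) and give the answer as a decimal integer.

149 = 00010010101
1597 = 11000111101
→ OR → 11010111101 = 1725
1782 = 11011110110
→ OR → 11011111111 = 1791
→ shifted left by 3 (mod 2^11) → 11111111000 = 2040

2040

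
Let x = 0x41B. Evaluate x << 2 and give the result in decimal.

4204

0x41B = 0010000011011
shift left by 2 → 1000001101100 = 4204
(equivalently, 1051 × 2^2 = 1051 × 4)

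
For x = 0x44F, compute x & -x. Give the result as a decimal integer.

1

x = 10001001111 = 1103
-x (two's complement) = …01110110001
AND   = 00000000001 = 1
(x & -x isolates the lowest set bit of x.)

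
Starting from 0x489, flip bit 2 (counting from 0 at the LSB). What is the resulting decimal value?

1165

x = 00010010001001
bit 2 is currently 0; toggle it via x ^ (1 << 2) = x ^ 4
→ 00010010001101 = 1165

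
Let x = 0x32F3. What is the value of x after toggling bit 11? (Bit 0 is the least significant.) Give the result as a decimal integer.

15091

x = 11001011110011
bit 11 is currently 0; toggle it via x ^ (1 << 11) = x ^ 2048
→ 11101011110011 = 15091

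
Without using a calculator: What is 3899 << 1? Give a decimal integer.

3899 = 0111100111011
shift left by 1 → 1111001110110 = 7798
(equivalently, 3899 × 2^1 = 3899 × 2)

7798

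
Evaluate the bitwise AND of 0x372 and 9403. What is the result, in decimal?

50

0x372 = 00001101110010
9403 = 10010010111011
AND → 00000000110010 = 50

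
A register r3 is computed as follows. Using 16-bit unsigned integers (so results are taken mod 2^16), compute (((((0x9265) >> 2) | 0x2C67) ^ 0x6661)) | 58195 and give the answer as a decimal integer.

0x9265 = 1001001001100101
→ >> 2 → 0010010010011001 = 9369
0x2C67 = 0010110001100111
→ | → 0010110011111111 = 11519
0x6661 = 0110011001100001
→ ^ → 0100101010011110 = 19102
58195 = 1110001101010011
→ | → 1110101111011111 = 60383

60383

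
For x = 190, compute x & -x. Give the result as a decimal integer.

x = 10111110 = 190
-x (two's complement) = …01000010
AND   = 00000010 = 2
(x & -x isolates the lowest set bit of x.)

2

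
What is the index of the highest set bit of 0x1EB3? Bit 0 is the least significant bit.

0x1EB3 = 1111010110011
The topmost 1 is at position 12 (since 2^12 = 4096 ≤ 7859 < 8192).

12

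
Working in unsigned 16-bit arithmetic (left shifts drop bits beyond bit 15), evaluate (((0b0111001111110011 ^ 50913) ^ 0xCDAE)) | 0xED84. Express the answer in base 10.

0b0111001111110011 = 0111001111110011
50913 = 1100011011100001
→ ^ → 1011010100010010 = 46354
0xCDAE = 1100110110101110
→ ^ → 0111100010111100 = 30908
0xED84 = 1110110110000100
→ | → 1111110110111100 = 64956

64956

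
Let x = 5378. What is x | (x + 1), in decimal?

5379

x = 1010100000010 = 5378
x + 1 = 1010100000011
OR    = 1010100000011 = 5379
(x | (x + 1) sets the lowest cleared bit.)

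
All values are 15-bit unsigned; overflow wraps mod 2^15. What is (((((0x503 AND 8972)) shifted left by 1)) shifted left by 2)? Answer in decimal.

2048

0x503 = 000010100000011
8972 = 010001100001100
→ AND → 000000100000000 = 256
→ shifted left by 1 (mod 2^15) → 000001000000000 = 512
→ shifted left by 2 (mod 2^15) → 000100000000000 = 2048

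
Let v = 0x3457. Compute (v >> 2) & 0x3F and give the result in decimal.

v = 11010001010111
Shift right by 2: 110100010101
Mask low 6 bits: 010101 = 21

21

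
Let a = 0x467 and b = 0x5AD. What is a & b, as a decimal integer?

0x467 = 10001100111
0x5AD = 10110101101
AND → 10000100101 = 1061

1061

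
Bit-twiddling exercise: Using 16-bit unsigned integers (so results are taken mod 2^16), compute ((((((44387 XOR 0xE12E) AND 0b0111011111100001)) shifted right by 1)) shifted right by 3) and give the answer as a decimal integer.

44387 = 1010110101100011
0xE12E = 1110000100101110
→ XOR → 0100110001001101 = 19533
0b0111011111100001 = 0111011111100001
→ AND → 0100010001000001 = 17473
→ shifted right by 1 → 0010001000100000 = 8736
→ shifted right by 3 → 0000010001000100 = 1092

1092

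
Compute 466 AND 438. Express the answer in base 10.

402

466 = 111010010
438 = 110110110
AND → 110010010 = 402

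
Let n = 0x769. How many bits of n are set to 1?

7

0x769 = 11101101001
Count the 1s: 1 + 1 + 1 + 1 + 1 + 1 + 1 = 7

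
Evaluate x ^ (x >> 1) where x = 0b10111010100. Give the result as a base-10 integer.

x = 10111010100 = 1492
x>>1 = 01011101010
XOR  = 11100111110 = 1854
(x ^ (x >> 1) gives the standard binary-reflected Gray code of x.)

1854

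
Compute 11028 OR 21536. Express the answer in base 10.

32564

11028 = 010101100010100
21536 = 101010000100000
 OR → 111111100110100 = 32564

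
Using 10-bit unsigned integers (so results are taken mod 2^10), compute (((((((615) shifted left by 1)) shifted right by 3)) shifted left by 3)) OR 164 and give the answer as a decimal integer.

236

615 = 1001100111
→ shifted left by 1 (mod 2^10) → 0011001110 = 206
→ shifted right by 3 → 0000011001 = 25
→ shifted left by 3 (mod 2^10) → 0011001000 = 200
164 = 0010100100
→ OR → 0011101100 = 236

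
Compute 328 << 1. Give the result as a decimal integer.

656

328 = 0101001000
shift left by 1 → 1010010000 = 656
(equivalently, 328 × 2^1 = 328 × 2)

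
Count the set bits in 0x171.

0x171 = 101110001
Count the 1s: 1 + 1 + 1 + 1 + 1 = 5

5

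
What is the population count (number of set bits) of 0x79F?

0x79F = 11110011111
Count the 1s: 1 + 1 + 1 + 1 + 1 + 1 + 1 + 1 + 1 = 9

9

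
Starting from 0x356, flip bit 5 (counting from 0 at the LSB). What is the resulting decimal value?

x = 1101010110
bit 5 is currently 0; toggle it via x ^ (1 << 5) = x ^ 32
→ 1101110110 = 886

886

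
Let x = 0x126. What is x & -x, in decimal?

2

x = 100100110 = 294
-x (two's complement) = …011011010
AND   = 000000010 = 2
(x & -x isolates the lowest set bit of x.)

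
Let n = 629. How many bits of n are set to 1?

629 = 1001110101
Count the 1s: 1 + 1 + 1 + 1 + 1 + 1 = 6

6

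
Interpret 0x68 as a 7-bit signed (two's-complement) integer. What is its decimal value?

pattern = 1101000 (MSB is 1 ⇒ negative)
Invert: 0010111, add 1 → 0011000 = 24, so the value is -24.
(Equivalently: 104 - 2^7 = 104 - 128 = -24.)

-24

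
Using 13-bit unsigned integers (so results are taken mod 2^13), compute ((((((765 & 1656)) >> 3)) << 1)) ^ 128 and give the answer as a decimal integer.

765 = 0001011111101
1656 = 0011001111000
→ & → 0001001111000 = 632
→ >> 3 → 0000001001111 = 79
→ << 1 (mod 2^13) → 0000010011110 = 158
128 = 0000010000000
→ ^ → 0000000011110 = 30

30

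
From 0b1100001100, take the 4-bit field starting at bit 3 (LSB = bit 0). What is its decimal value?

v = 1100001100
Shift right by 3: 1100001
Mask low 4 bits: 0001 = 1

1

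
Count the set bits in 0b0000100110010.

4

n = 100110010
Count the 1s: 1 + 1 + 1 + 1 = 4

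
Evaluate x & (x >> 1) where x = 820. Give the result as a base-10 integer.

272

x = 1100110100 = 820
x>>1 = 0110011010
AND  = 0100010000 = 272
(x & (x >> 1) has a 1 wherever x has two consecutive 1 bits.)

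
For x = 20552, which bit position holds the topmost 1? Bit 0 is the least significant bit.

20552 = 101000001001000
The topmost 1 is at position 14 (since 2^14 = 16384 ≤ 20552 < 32768).

14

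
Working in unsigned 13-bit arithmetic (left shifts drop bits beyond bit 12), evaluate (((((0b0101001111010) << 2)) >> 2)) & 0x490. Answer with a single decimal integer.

0b0101001111010 = 0101001111010
→ << 2 (mod 2^13) → 0100111101000 = 2536
→ >> 2 → 0001001111010 = 634
0x490 = 0010010010000
→ & → 0000000010000 = 16

16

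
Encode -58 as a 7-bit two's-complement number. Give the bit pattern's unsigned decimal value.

58 in 7 bits: 0111010
Invert: 1000101
Add 1:  1000110 = 70
(Check: 2^7 - 58 = 128 - 58 = 70.)

70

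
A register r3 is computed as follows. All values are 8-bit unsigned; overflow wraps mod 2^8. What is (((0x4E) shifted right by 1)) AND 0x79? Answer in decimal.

33

0x4E = 01001110
→ shifted right by 1 → 00100111 = 39
0x79 = 01111001
→ AND → 00100001 = 33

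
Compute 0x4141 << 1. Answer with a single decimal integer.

0x4141 = 0100000101000001
shift left by 1 → 1000001010000010 = 33410
(equivalently, 16705 × 2^1 = 16705 × 2)

33410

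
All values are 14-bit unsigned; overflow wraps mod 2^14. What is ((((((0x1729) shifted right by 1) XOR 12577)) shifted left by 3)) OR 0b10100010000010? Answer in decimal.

15786

0x1729 = 01011100101001
→ shifted right by 1 → 00101110010100 = 2964
12577 = 11000100100001
→ XOR → 11101010110101 = 15029
→ shifted left by 3 (mod 2^14) → 01010110101000 = 5544
0b10100010000010 = 10100010000010
→ OR → 11110110101010 = 15786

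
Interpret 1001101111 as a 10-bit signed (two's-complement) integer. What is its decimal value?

-401

pattern = 1001101111 (MSB is 1 ⇒ negative)
Invert: 0110010000, add 1 → 0110010001 = 401, so the value is -401.
(Equivalently: 623 - 2^10 = 623 - 1024 = -401.)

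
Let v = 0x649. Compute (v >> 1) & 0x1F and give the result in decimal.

4

v = 11001001001
Shift right by 1: 1100100100
Mask low 5 bits: 00100 = 4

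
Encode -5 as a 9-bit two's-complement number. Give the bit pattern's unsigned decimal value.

507

5 in 9 bits: 000000101
Invert: 111111010
Add 1:  111111011 = 507
(Check: 2^9 - 5 = 512 - 5 = 507.)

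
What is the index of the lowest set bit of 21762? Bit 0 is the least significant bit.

1

21762 = 101010100000010
Trailing zeros: 1, so the lowest set bit is bit 1 (value 2).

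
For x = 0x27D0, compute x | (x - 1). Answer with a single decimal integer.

x = 10011111010000 = 10192
x - 1 = 10011111001111
OR    = 10011111011111 = 10207
(x | (x - 1) sets all bits below the lowest set bit.)

10207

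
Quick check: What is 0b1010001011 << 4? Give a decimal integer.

10416

x = 00001010001011
shift left by 4 → 10100010110000 = 10416
(equivalently, 651 × 2^4 = 651 × 16)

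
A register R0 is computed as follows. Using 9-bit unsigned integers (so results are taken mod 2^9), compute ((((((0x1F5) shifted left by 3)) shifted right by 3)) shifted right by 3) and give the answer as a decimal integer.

0x1F5 = 111110101
→ shifted left by 3 (mod 2^9) → 110101000 = 424
→ shifted right by 3 → 000110101 = 53
→ shifted right by 3 → 000000110 = 6

6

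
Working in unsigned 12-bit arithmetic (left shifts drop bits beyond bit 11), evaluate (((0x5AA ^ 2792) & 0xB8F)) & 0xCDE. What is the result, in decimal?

0x5AA = 010110101010
2792 = 101011101000
→ ^ → 111101000010 = 3906
0xB8F = 101110001111
→ & → 101100000010 = 2818
0xCDE = 110011011110
→ & → 100000000010 = 2050

2050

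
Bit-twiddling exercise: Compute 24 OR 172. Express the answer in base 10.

24 = 00011000
172 = 10101100
 OR → 10111100 = 188

188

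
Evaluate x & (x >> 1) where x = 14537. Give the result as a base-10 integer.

6208

x = 11100011001001 = 14537
x>>1 = 01110001100100
AND  = 01100001000000 = 6208
(x & (x >> 1) has a 1 wherever x has two consecutive 1 bits.)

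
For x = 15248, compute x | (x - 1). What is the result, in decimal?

x = 11101110010000 = 15248
x - 1 = 11101110001111
OR    = 11101110011111 = 15263
(x | (x - 1) sets all bits below the lowest set bit.)

15263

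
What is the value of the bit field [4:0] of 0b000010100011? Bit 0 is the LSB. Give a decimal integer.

v = 000010100011
Shift right by 0: 000010100011
Mask low 5 bits: 00011 = 3

3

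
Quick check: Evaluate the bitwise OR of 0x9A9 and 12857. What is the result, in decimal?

15289

0x9A9 = 00100110101001
12857 = 11001000111001
 OR → 11101110111001 = 15289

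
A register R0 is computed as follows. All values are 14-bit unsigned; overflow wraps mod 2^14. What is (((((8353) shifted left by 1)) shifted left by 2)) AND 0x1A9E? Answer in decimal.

8

8353 = 10000010100001
→ shifted left by 1 (mod 2^14) → 00000101000010 = 322
→ shifted left by 2 (mod 2^14) → 00010100001000 = 1288
0x1A9E = 01101010011110
→ AND → 00000000001000 = 8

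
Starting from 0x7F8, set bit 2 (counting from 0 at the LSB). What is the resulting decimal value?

x = 11111111000
bit 2 is currently 0; set it via x | (1 << 2) = x | 4
→ 11111111100 = 2044

2044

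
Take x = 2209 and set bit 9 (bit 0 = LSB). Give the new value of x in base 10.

x = 0100010100001
bit 9 is currently 0; set it via x | (1 << 9) = x | 512
→ 0101010100001 = 2721

2721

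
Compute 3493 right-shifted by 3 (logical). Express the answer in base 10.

3493 = 110110100101
shift right by 3 → 000110110100 = 436
(equivalently, floor(3493 / 8))

436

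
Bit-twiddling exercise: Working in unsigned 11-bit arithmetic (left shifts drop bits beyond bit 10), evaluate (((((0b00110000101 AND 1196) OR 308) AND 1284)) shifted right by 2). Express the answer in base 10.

65

0b00110000101 = 00110000101
1196 = 10010101100
→ AND → 00010000100 = 132
308 = 00100110100
→ OR → 00110110100 = 436
1284 = 10100000100
→ AND → 00100000100 = 260
→ shifted right by 2 → 00001000001 = 65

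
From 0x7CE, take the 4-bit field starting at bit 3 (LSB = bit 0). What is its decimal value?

9

v = 11111001110
Shift right by 3: 11111001
Mask low 4 bits: 1001 = 9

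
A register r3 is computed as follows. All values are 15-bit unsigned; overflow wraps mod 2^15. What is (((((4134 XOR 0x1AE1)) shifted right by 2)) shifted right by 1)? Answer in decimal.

4134 = 001000000100110
0x1AE1 = 001101011100001
→ XOR → 000101011000111 = 2759
→ shifted right by 2 → 000001010110001 = 689
→ shifted right by 1 → 000000101011000 = 344

344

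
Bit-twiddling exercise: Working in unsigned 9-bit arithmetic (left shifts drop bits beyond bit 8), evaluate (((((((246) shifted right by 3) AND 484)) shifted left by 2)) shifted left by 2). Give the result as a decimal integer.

64

246 = 011110110
→ shifted right by 3 → 000011110 = 30
484 = 111100100
→ AND → 000000100 = 4
→ shifted left by 2 (mod 2^9) → 000010000 = 16
→ shifted left by 2 (mod 2^9) → 001000000 = 64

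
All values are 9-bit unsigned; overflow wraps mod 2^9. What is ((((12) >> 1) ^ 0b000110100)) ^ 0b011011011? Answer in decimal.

12 = 000001100
→ >> 1 → 000000110 = 6
0b000110100 = 000110100
→ ^ → 000110010 = 50
0b011011011 = 011011011
→ ^ → 011101001 = 233

233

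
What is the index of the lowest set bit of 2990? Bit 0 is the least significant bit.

2990 = 101110101110
Trailing zeros: 1, so the lowest set bit is bit 1 (value 2).

1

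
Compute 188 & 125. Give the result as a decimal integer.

60

188 = 10111100
125 = 01111101
AND → 00111100 = 60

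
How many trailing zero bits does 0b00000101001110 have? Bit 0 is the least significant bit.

0b00000101001110 = 101001110
Trailing zeros: 1, so the lowest set bit is bit 1 (value 2).

1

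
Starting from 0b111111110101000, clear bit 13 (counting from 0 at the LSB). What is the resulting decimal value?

x = 111111110101000
bit 13 is currently 1; clear it via x & ~(1 << 13) = x & ~8192
→ 101111110101000 = 24488

24488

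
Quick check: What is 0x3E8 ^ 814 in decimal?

198

0x3E8 = 1111101000
814 = 1100101110
XOR → 0011000110 = 198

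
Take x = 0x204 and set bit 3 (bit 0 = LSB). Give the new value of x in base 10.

x = 1000000100
bit 3 is currently 0; set it via x | (1 << 3) = x | 8
→ 1000001100 = 524

524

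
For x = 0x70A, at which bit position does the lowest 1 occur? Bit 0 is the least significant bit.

1

0x70A = 11100001010
Trailing zeros: 1, so the lowest set bit is bit 1 (value 2).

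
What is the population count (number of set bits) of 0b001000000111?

4

n = 1000000111
Count the 1s: 1 + 1 + 1 + 1 = 4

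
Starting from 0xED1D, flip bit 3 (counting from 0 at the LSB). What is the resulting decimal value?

60693

x = 1110110100011101
bit 3 is currently 1; toggle it via x ^ (1 << 3) = x ^ 8
→ 1110110100010101 = 60693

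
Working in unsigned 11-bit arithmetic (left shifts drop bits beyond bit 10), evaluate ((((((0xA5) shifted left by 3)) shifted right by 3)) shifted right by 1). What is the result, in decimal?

82

0xA5 = 00010100101
→ shifted left by 3 (mod 2^11) → 10100101000 = 1320
→ shifted right by 3 → 00010100101 = 165
→ shifted right by 1 → 00001010010 = 82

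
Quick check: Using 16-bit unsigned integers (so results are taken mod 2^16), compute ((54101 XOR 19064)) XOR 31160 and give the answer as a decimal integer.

57493

54101 = 1101001101010101
19064 = 0100101001111000
→ XOR → 1001100100101101 = 39213
31160 = 0111100110111000
→ XOR → 1110000010010101 = 57493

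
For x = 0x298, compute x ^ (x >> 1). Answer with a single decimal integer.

x = 1010011000 = 664
x>>1 = 0101001100
XOR  = 1111010100 = 980
(x ^ (x >> 1) gives the standard binary-reflected Gray code of x.)

980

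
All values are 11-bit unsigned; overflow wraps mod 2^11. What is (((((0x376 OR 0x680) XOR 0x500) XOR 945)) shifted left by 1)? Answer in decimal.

0x376 = 01101110110
0x680 = 11010000000
→ OR → 11111110110 = 2038
0x500 = 10100000000
→ XOR → 01011110110 = 758
945 = 01110110001
→ XOR → 00101000111 = 327
→ shifted left by 1 (mod 2^11) → 01010001110 = 654

654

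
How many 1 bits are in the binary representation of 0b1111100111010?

9

n = 1111100111010
Count the 1s: 1 + 1 + 1 + 1 + 1 + 1 + 1 + 1 + 1 = 9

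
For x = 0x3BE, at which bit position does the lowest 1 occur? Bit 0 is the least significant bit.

0x3BE = 1110111110
Trailing zeros: 1, so the lowest set bit is bit 1 (value 2).

1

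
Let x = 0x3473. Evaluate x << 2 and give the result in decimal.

0x3473 = 0011010001110011
shift left by 2 → 1101000111001100 = 53708
(equivalently, 13427 × 2^2 = 13427 × 4)

53708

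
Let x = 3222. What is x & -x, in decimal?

x = 110010010110 = 3222
-x (two's complement) = …001101101010
AND   = 000000000010 = 2
(x & -x isolates the lowest set bit of x.)

2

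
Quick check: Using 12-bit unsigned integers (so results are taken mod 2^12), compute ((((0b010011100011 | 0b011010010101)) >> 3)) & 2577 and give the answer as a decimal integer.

16

0b010011100011 = 010011100011
0b011010010101 = 011010010101
→ | → 011011110111 = 1783
→ >> 3 → 000011011110 = 222
2577 = 101000010001
→ & → 000000010000 = 16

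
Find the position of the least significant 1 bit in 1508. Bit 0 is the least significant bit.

2

1508 = 10111100100
Trailing zeros: 2, so the lowest set bit is bit 2 (value 4).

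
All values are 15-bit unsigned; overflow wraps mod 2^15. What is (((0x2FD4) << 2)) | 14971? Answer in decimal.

0x2FD4 = 010111111010100
→ << 2 (mod 2^15) → 011111101010000 = 16208
14971 = 011101001111011
→ | → 011111101111011 = 16251

16251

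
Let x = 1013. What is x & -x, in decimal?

1

x = 1111110101 = 1013
-x (two's complement) = …0000001011
AND   = 0000000001 = 1
(x & -x isolates the lowest set bit of x.)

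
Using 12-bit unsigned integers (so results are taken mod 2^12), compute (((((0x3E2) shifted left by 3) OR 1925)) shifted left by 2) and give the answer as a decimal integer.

3668

0x3E2 = 001111100010
→ shifted left by 3 (mod 2^12) → 111100010000 = 3856
1925 = 011110000101
→ OR → 111110010101 = 3989
→ shifted left by 2 (mod 2^12) → 111001010100 = 3668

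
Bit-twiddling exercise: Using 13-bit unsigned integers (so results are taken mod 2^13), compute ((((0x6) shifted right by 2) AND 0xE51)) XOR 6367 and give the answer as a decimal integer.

6366

0x6 = 0000000000110
→ shifted right by 2 → 0000000000001 = 1
0xE51 = 0111001010001
→ AND → 0000000000001 = 1
6367 = 1100011011111
→ XOR → 1100011011110 = 6366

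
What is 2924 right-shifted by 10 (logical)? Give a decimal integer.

2

2924 = 101101101100
shift right by 10 → 000000000010 = 2
(equivalently, floor(2924 / 1024))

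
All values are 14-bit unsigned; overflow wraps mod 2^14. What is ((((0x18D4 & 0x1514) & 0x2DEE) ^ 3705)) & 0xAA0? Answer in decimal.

2592

0x18D4 = 01100011010100
0x1514 = 01010100010100
→ & → 01000000010100 = 4116
0x2DEE = 10110111101110
→ & → 00000000000100 = 4
3705 = 00111001111001
→ ^ → 00111001111101 = 3709
0xAA0 = 00101010100000
→ & → 00101000100000 = 2592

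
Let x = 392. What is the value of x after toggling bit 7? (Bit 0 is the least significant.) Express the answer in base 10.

x = 110001000
bit 7 is currently 1; toggle it via x ^ (1 << 7) = x ^ 128
→ 100001000 = 264

264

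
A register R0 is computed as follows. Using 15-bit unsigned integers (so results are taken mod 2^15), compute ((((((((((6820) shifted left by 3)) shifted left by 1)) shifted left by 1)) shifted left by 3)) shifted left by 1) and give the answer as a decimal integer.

6820 = 001101010100100
→ shifted left by 3 (mod 2^15) → 101010100100000 = 21792
→ shifted left by 1 (mod 2^15) → 010101001000000 = 10816
→ shifted left by 1 (mod 2^15) → 101010010000000 = 21632
→ shifted left by 3 (mod 2^15) → 010010000000000 = 9216
→ shifted left by 1 (mod 2^15) → 100100000000000 = 18432

18432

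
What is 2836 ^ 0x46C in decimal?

3960

2836 = 101100010100
0x46C = 010001101100
XOR → 111101111000 = 3960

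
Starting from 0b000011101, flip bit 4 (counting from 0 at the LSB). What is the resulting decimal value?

13

x = 000011101
bit 4 is currently 1; toggle it via x ^ (1 << 4) = x ^ 16
→ 000001101 = 13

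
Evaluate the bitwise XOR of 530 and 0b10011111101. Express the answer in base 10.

1775

530 = 01000010010
b = 10011111101
XOR → 11011101111 = 1775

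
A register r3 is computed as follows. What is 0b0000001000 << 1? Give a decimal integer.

x = 01000
shift left by 1 → 10000 = 16
(equivalently, 8 × 2^1 = 8 × 2)

16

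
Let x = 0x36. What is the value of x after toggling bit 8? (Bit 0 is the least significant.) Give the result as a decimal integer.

310

x = 00000110110
bit 8 is currently 0; toggle it via x ^ (1 << 8) = x ^ 256
→ 00100110110 = 310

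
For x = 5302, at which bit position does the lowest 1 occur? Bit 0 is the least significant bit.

5302 = 1010010110110
Trailing zeros: 1, so the lowest set bit is bit 1 (value 2).

1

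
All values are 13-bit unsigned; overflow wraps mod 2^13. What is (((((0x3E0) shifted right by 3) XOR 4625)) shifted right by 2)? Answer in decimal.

0x3E0 = 0001111100000
→ shifted right by 3 → 0000001111100 = 124
4625 = 1001000010001
→ XOR → 1001001101101 = 4717
→ shifted right by 2 → 0010010011011 = 1179

1179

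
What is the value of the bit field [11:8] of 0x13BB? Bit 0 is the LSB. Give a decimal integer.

3

v = 001001110111011
Shift right by 8: 0010011
Mask low 4 bits: 0011 = 3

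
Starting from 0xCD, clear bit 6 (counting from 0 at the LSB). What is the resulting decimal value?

x = 00011001101
bit 6 is currently 1; clear it via x & ~(1 << 6) = x & ~64
→ 00010001101 = 141

141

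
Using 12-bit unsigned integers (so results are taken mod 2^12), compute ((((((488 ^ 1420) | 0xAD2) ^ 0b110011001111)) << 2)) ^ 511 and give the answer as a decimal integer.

488 = 000111101000
1420 = 010110001100
→ ^ → 010001100100 = 1124
0xAD2 = 101011010010
→ | → 111011110110 = 3830
0b110011001111 = 110011001111
→ ^ → 001000111001 = 569
→ << 2 (mod 2^12) → 100011100100 = 2276
511 = 000111111111
→ ^ → 100100011011 = 2331

2331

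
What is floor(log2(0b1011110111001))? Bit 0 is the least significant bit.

0b1011110111001 = 1011110111001
The topmost 1 is at position 12 (since 2^12 = 4096 ≤ 6073 < 8192).

12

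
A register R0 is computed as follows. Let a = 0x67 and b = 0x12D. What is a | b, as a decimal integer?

367

0x67 = 001100111
0x12D = 100101101
 OR → 101101111 = 367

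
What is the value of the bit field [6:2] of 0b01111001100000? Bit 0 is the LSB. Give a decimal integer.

v = 01111001100000
Shift right by 2: 011110011000
Mask low 5 bits: 11000 = 24

24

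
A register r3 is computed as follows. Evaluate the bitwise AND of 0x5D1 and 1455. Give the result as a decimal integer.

0x5D1 = 10111010001
1455 = 10110101111
AND → 10110000001 = 1409

1409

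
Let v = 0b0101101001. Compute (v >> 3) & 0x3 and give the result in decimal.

1

v = 0101101001
Shift right by 3: 0101101
Mask low 2 bits: 01 = 1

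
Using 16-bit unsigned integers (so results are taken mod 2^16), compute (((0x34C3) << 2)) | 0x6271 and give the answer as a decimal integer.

62333

0x34C3 = 0011010011000011
→ << 2 (mod 2^16) → 1101001100001100 = 54028
0x6271 = 0110001001110001
→ | → 1111001101111101 = 62333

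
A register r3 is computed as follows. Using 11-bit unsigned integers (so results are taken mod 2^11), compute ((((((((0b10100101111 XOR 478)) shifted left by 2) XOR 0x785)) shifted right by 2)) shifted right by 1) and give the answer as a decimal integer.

0b10100101111 = 10100101111
478 = 00111011110
→ XOR → 10011110001 = 1265
→ shifted left by 2 (mod 2^11) → 01111000100 = 964
0x785 = 11110000101
→ XOR → 10001000001 = 1089
→ shifted right by 2 → 00100010000 = 272
→ shifted right by 1 → 00010001000 = 136

136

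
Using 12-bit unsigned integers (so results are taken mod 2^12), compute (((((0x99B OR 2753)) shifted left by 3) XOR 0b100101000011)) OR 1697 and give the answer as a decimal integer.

0x99B = 100110011011
2753 = 101011000001
→ OR → 101111011011 = 3035
→ shifted left by 3 (mod 2^12) → 111011011000 = 3800
0b100101000011 = 100101000011
→ XOR → 011110011011 = 1947
1697 = 011010100001
→ OR → 011110111011 = 1979

1979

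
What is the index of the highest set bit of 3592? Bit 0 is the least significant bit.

11

3592 = 111000001000
The topmost 1 is at position 11 (since 2^11 = 2048 ≤ 3592 < 4096).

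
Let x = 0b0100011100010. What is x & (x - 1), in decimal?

x = 100011100010 = 2274
x - 1 = 100011100001
AND   = 100011100000 = 2272
(x & (x - 1) clears the lowest set bit of x.)

2272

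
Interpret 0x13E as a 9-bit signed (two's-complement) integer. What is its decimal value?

pattern = 100111110 (MSB is 1 ⇒ negative)
Invert: 011000001, add 1 → 011000010 = 194, so the value is -194.
(Equivalently: 318 - 2^9 = 318 - 512 = -194.)

-194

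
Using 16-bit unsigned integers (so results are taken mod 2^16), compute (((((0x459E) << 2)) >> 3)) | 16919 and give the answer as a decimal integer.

0x459E = 0100010110011110
→ << 2 (mod 2^16) → 0001011001111000 = 5752
→ >> 3 → 0000001011001111 = 719
16919 = 0100001000010111
→ | → 0100001011011111 = 17119

17119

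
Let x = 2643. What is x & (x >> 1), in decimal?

1

x = 101001010011 = 2643
x>>1 = 010100101001
AND  = 000000000001 = 1
(x & (x >> 1) has a 1 wherever x has two consecutive 1 bits.)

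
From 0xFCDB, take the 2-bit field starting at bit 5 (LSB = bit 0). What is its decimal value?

2

v = 1111110011011011
Shift right by 5: 11111100110
Mask low 2 bits: 10 = 2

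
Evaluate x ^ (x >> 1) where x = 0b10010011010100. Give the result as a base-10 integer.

x = 10010011010100 = 9428
x>>1 = 01001001101010
XOR  = 11011010111110 = 14014
(x ^ (x >> 1) gives the standard binary-reflected Gray code of x.)

14014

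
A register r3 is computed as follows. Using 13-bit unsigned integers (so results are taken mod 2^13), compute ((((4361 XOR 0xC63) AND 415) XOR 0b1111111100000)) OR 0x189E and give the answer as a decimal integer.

4361 = 1000100001001
0xC63 = 0110001100011
→ XOR → 1110101101010 = 7530
415 = 0000110011111
→ AND → 0000100001010 = 266
0b1111111100000 = 1111111100000
→ XOR → 1111011101010 = 7914
0x189E = 1100010011110
→ OR → 1111011111110 = 7934

7934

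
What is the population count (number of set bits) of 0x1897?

0x1897 = 1100010010111
Count the 1s: 1 + 1 + 1 + 1 + 1 + 1 + 1 = 7

7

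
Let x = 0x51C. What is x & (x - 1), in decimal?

1304

x = 10100011100 = 1308
x - 1 = 10100011011
AND   = 10100011000 = 1304
(x & (x - 1) clears the lowest set bit of x.)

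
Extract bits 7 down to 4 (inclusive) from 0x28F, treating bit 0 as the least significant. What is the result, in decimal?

8

v = 0001010001111
Shift right by 4: 000101000
Mask low 4 bits: 1000 = 8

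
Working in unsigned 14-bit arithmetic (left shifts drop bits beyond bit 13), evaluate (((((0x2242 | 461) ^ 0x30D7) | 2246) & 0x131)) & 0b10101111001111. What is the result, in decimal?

0x2242 = 10001001000010
461 = 00000111001101
→ | → 10001111001111 = 9167
0x30D7 = 11000011010111
→ ^ → 01001100011000 = 4888
2246 = 00100011000110
→ | → 01101111011110 = 7134
0x131 = 00000100110001
→ & → 00000100010000 = 272
0b10101111001111 = 10101111001111
→ & → 00000100000000 = 256

256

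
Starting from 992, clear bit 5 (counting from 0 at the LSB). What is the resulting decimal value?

x = 1111100000
bit 5 is currently 1; clear it via x & ~(1 << 5) = x & ~32
→ 1111000000 = 960

960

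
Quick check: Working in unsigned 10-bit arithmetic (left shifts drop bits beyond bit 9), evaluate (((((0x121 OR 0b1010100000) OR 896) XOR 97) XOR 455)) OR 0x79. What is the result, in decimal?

0x121 = 0100100001
0b1010100000 = 1010100000
→ OR → 1110100001 = 929
896 = 1110000000
→ OR → 1110100001 = 929
97 = 0001100001
→ XOR → 1111000000 = 960
455 = 0111000111
→ XOR → 1000000111 = 519
0x79 = 0001111001
→ OR → 1001111111 = 639

639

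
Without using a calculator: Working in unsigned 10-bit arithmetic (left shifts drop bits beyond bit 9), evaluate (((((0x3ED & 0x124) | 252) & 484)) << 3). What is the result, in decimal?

0x3ED = 1111101101
0x124 = 0100100100
→ & → 0100100100 = 292
252 = 0011111100
→ | → 0111111100 = 508
484 = 0111100100
→ & → 0111100100 = 484
→ << 3 (mod 2^10) → 1100100000 = 800

800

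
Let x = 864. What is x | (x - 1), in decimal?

x = 1101100000 = 864
x - 1 = 1101011111
OR    = 1101111111 = 895
(x | (x - 1) sets all bits below the lowest set bit.)

895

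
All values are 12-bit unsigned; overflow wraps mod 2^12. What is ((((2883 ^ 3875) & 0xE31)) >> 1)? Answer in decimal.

528

2883 = 101101000011
3875 = 111100100011
→ ^ → 010001100000 = 1120
0xE31 = 111000110001
→ & → 010000100000 = 1056
→ >> 1 → 001000010000 = 528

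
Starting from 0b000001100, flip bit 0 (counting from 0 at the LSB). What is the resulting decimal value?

13

x = 000001100
bit 0 is currently 0; toggle it via x ^ (1 << 0) = x ^ 1
→ 000001101 = 13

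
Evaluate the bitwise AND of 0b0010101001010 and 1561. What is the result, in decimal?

1032

a = 10101001010
1561 = 11000011001
AND → 10000001000 = 1032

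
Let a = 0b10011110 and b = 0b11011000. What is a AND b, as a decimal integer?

a = 10011110
b = 11011000
AND → 10011000 = 152

152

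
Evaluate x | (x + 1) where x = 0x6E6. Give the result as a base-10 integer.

1767

x = 11011100110 = 1766
x + 1 = 11011100111
OR    = 11011100111 = 1767
(x | (x + 1) sets the lowest cleared bit.)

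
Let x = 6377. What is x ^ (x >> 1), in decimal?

5277

x = 1100011101001 = 6377
x>>1 = 0110001110100
XOR  = 1010010011101 = 5277
(x ^ (x >> 1) gives the standard binary-reflected Gray code of x.)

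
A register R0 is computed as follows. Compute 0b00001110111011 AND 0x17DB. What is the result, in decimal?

a = 0001110111011
0x17DB = 1011111011011
AND → 0001110011011 = 923

923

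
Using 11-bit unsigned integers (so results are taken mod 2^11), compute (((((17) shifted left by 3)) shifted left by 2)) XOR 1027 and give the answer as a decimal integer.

17 = 00000010001
→ shifted left by 3 (mod 2^11) → 00010001000 = 136
→ shifted left by 2 (mod 2^11) → 01000100000 = 544
1027 = 10000000011
→ XOR → 11000100011 = 1571

1571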